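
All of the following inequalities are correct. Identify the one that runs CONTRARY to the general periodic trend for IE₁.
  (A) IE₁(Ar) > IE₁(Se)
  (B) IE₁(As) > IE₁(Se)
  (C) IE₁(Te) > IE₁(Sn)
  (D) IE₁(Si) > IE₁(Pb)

The general trend: IE₁ increases across a period and decreases down a group.
(A) Ar (period 3, group 18) vs Se (period 4, group 16): the stated order agrees with the simple trend.
(B) As (period 4, group 15) vs Se (period 4, group 16): the stated order contradicts the simple trend.
(C) Te (period 5, group 16) vs Sn (period 5, group 14): the stated order agrees with the simple trend.
(D) Si (period 3, group 14) vs Pb (period 6, group 14): the stated order agrees with the simple trend.
The exception is (B): Se (4p⁴) ionizes more easily than half-filled As (4p³).

(B)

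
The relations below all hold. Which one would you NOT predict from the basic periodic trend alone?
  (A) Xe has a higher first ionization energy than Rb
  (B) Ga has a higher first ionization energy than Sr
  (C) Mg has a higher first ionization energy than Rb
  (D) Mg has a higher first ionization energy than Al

(D)

The general trend: first ionization energy increases across a period and decreases down a group.
(A) Xe (period 5, group 18) vs Rb (period 5, group 1): the stated order agrees with the simple trend.
(B) Ga (period 4, group 13) vs Sr (period 5, group 2): the stated order agrees with the simple trend.
(C) Mg (period 3, group 2) vs Rb (period 5, group 1): the stated order agrees with the simple trend.
(D) Mg (period 3, group 2) vs Al (period 3, group 13): the stated order contradicts the simple trend.
The exception is (D): Al's single 3p electron is easier to remove than one from Mg's filled 3s².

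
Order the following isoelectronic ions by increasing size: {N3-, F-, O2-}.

F-, O2-, N3-

All of these have 10 electrons, so size is governed by nuclear charge alone: the more protons, the stronger the pull on the same electron cloud, and the smaller the ion.
Nuclear charges: F- (Z=9), O2- (Z=8), N3- (Z=7).
Smallest to largest: F- < O2- < N3-.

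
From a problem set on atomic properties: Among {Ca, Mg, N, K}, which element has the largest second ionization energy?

IE_2 is the cost of taking one more electron from the +1 cation: Ca⁺ still has 1 valence electron; Mg⁺ still has 1 valence electron; N⁺ still has 4 valence electrons; K⁺ is the bare [Ar] core.
Breaking into a closed-shell core is much more expensive than removing a leftover valence electron — K has the largest IE_2 here.
Valence configurations: Ca⁺ [Ar]4s¹, Mg⁺ [Ne]3s¹, N⁺ [He]2s²2p².
Approximate IE_2 values (kJ/mol): Ca 1145, Mg 1451, N 2856, K 3052.
So the second ionization energies run Ca < Mg < N < K.

K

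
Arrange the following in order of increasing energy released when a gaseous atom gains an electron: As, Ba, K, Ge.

K is in period 4, group 1; Ge is in period 4, group 14; As is in period 4, group 15; Ba is in period 6, group 2.
EA tends to increase across a period and decrease down a group, though the pattern is less regular than for IE or radius.
Neither a single period nor a single group — weigh both effects.
K > Ba: the two effects oppose for this pair; the down-group effect wins (48 vs 14 kJ/mol).
As > K: As lies to the right of K in period 4, so the across-period effect alone puts As higher.
Ge > As: this pair runs against the simple trend — see the exception note.
Note the exception: Ge has a higher electron affinity than As, contrary to the simple trend — adding an electron to As's half-filled 4p³ is unfavourable, so Ge (4p²) has the more exothermic EA.
For reference (kJ/mol): K 48, Ge 119, As 78, Ba 14.
So from lowest to highest: Ba < K < As < Ge.

Ba < K < As < Ge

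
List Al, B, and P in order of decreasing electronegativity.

P > B > Al

B is in period 2, group 13; Al is in period 3, group 13; P is in period 3, group 15.
Atoms toward the upper right of the periodic table pull bonding electrons most strongly.
Here both period and group differ, so the two effects have to be weighed against each other.
B > Al: B sits above Al in group 13, so the down-group effect alone puts B higher.
P > B: period and group pull opposite ways; the across-period shift dominates (2.19 vs 2.04).
For reference (Pauling): B 2.04, Al 1.61, P 2.19.
So from highest to lowest: P > B > Al.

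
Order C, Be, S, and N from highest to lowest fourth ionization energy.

Be, N, C, S

Consider each +3 ion: C³⁺ still has 1 valence electron; Be³⁺ is already 1 electron into the core; S³⁺ still has 3 valence electrons; N³⁺ still has 2 valence electrons.
Pulling an electron out of a noble-gas core costs far more than removing a remaining valence electron, so Be sits at the high end of IE_4.
Valence configurations: C³⁺ [He]2s¹, S³⁺ [Ne]3s²3p¹, N³⁺ [He]2s².
Tabulated IE_4 (kJ/mol): C 6223, Be 21007, S 4556, N 7475.
So the fourth ionization energies run S < C < N < Be.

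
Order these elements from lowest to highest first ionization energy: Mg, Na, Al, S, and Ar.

Na, Al, Mg, S, Ar

Na is in period 3, group 1; Mg is in period 3, group 2; Al is in period 3, group 13; S is in period 3, group 16; Ar is in period 3, group 18.
Across a period the outer electron is held more tightly (higher IE₁); down a group it sits in a higher shell, more shielded, and comes off more easily.
All lie in period 3; the across-period trend (first ionization energy increases left to right) applies, with the exception below.
Note the exception: Mg has a higher first ionization energy than Al, contrary to the simple trend — Al's single 3p electron is easier to remove than one from Mg's filled 3s².
Tabulated first ionization energy (kJ/mol): Na 496, Mg 738, Al 578, S 1000, Ar 1521.
So from lowest to highest: Na < Al < Mg < S < Ar.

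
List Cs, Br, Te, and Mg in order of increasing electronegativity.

Cs < Mg < Te < Br

Mg is in period 3, group 2; Br is in period 4, group 17; Te is in period 5, group 16; Cs is in period 6, group 1.
Electronegativity increases across a period and decreases down a group, tracking effective nuclear charge and atomic size.
Here both period and group differ, so the two effects have to be weighed against each other.
Mg > Cs: relative to Cs, both the across-period and down-group shifts push Mg's electronegativity up.
Te > Mg: the two effects oppose for this pair; the across-period effect wins (2.10 vs 1.31).
Br > Te: relative to Te, both the across-period and down-group shifts push Br's electronegativity up.
Tabulated electronegativity (Pauling): Mg 1.31, Br 2.96, Te 2.10, Cs 0.79.
So from lowest to highest: Cs < Mg < Te < Br.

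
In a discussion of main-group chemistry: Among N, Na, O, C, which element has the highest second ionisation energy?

Na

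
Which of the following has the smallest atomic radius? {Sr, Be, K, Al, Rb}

Be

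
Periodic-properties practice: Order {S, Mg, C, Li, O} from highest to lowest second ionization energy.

Li, O, C, S, Mg

IE_2 is the cost of taking one more electron from the +1 cation: S⁺ still has 5 valence electrons; Mg⁺ still has 1 valence electron; C⁺ still has 3 valence electrons; Li⁺ is the bare [He] core; O⁺ still has 5 valence electrons.
Core electrons are held far more tightly than valence electrons, so Li tops the IE_2 order.
Valence configurations: S⁺ [Ne]3s²3p³, Mg⁺ [Ne]3s¹, C⁺ [He]2s²2p¹, O⁺ [He]2s²2p³.
The numbers (kJ/mol): S 2252, Mg 1451, C 2353, Li 7298, O 3388.
Hence IE_2: Mg < S < C < O < Li.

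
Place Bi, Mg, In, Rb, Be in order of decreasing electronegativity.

Be is in period 2, group 2; Mg is in period 3, group 2; Rb is in period 5, group 1; In is in period 5, group 13; Bi is in period 6, group 15.
EN rises left→right (higher Z_eff, smaller atoms) and falls top→bottom (larger, more shielded atoms).
Neither a single period nor a single group — weigh both effects.
Mg > Rb: relative to Rb, both the across-period and down-group shifts push Mg's electronegativity up.
Be > Mg: Be sits above Mg in group 2, so the down-group effect alone puts Be higher.
In > Be: period and group pull opposite ways; the across-period shift dominates (1.78 vs 1.57).
Bi > In: the two effects oppose for this pair; the across-period effect wins (2.02 vs 1.78).
Approximate values (Pauling): Be 1.57, Mg 1.31, Rb 0.82, In 1.78, Bi 2.02.
So from highest to lowest: Bi > In > Be > Mg > Rb.

Bi, In, Be, Mg, Rb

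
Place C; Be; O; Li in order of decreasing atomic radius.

Li, Be, C, O

Li is in period 2, group 1; Be is in period 2, group 2; C is in period 2, group 14; O is in period 2, group 16.
Moving right in a period, electrons are added to the same shell under a stronger nuclear pull, so atoms get smaller; moving down, a new shell is opened and atoms get larger.
All lie in period 2, so atomic radius increases right to left.
So from largest to smallest: Li > Be > C > O.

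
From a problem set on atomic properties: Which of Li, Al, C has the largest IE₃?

Li

Consider each +2 ion: Li²⁺ is already 1 electron into the core; Al²⁺ still has 1 valence electron; C²⁺ still has 2 valence electrons.
Pulling an electron out of a noble-gas core costs far more than removing a remaining valence electron, so Li sits at the high end of IE_3.
Valence configurations: Al²⁺ [Ne]3s¹, C²⁺ [He]2s².
Tabulated IE_3 (kJ/mol): Li 11815, Al 2745, C 4620.
Hence IE_3: Al < C < Li.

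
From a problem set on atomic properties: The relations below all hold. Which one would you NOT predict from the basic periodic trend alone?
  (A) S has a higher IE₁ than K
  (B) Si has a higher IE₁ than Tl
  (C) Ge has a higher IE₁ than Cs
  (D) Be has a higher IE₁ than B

(D)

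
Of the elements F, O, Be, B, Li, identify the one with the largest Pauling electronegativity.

F

Li is in period 2, group 1; Be is in period 2, group 2; B is in period 2, group 13; O is in period 2, group 16; F is in period 2, group 17.
Smaller atoms with higher effective nuclear charge are more electronegative.
All lie in period 2, so electronegativity increases left to right.
The largest Pauling electronegativity among these belongs to F.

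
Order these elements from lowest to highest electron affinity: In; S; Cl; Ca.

Ca < In < S < Cl

Electron affinity generally becomes more exothermic across a period toward the halogens and less exothermic down a group.
These span different periods and groups, so the two trends combine.
In > Ca: the two effects oppose for this pair; the across-period effect wins (29 vs 2 kJ/mol).
S > In: relative to In, both the across-period and down-group shifts push S's electron affinity up.
Cl > S: both are in period 3; the period trend gives Cl the larger value.
Approximate values (kJ/mol): S 200, Cl 349, Ca 2, In 29.
So from lowest to highest: Ca < In < S < Cl.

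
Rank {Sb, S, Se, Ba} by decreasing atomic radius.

Radius decreases left→right (rising Z_eff, same n) and increases top→bottom (higher n).
Here both period and group differ, so the two effects have to be weighed against each other.
Se > S: Se sits below S in group 16, so the down-group effect alone puts Se larger.
Sb > Se: both effects reinforce here, so Sb is clearly the larger of the two.
Ba > Sb: both effects reinforce here, so Ba is clearly the larger of the two.
Approximate values (pm): S 103, Se 116, Sb 140, Ba 196.
So from largest to smallest: Ba > Sb > Se > S.

Ba > Sb > Se > S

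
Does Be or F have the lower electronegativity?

Be

Be is in period 2, group 2; F is in period 2, group 17.
Atoms toward the upper right of the periodic table pull bonding electrons most strongly.
All lie in period 2, so electronegativity increases left to right.
So Be has the lower electronegativity (Be < F).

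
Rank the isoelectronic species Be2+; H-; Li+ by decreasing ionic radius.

All of these have 2 electrons, so size is governed by nuclear charge alone: the more protons, the stronger the pull on the same electron cloud, and the smaller the ion.
Nuclear charges: Be2+ (Z=4), Li+ (Z=3), H- (Z=1).
Largest to smallest: H- > Li+ > Be2+.

H- > Li+ > Be2+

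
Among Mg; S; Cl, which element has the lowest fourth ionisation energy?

IE_4 is the cost of taking one more electron from the +3 cation: Mg³⁺ is already 1 electron into the core; S³⁺ still has 3 valence electrons; Cl³⁺ still has 4 valence electrons.
Pulling an electron out of a noble-gas core costs far more than removing a remaining valence electron, so Mg sits at the high end of IE_4.
Valence configurations: S³⁺ [Ne]3s²3p¹, Cl³⁺ [Ne]3s²3p².
Tabulated IE_4 (kJ/mol): Mg 10543, S 4556, Cl 5159.
Hence IE_4: S < Cl < Mg.

S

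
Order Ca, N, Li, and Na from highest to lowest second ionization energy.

Li, Na, N, Ca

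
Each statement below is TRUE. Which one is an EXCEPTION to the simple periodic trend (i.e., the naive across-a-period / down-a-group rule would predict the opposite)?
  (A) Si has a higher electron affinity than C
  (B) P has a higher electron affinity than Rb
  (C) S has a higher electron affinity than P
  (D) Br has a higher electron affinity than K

The general trend: electron affinity increases across a period and decreases down a group.
(A) Si (period 3, group 14) vs C (period 2, group 14): the stated order contradicts the simple trend.
(B) P (period 3, group 15) vs Rb (period 5, group 1): the stated order agrees with the simple trend.
(C) S (period 3, group 16) vs P (period 3, group 15): the stated order agrees with the simple trend.
(D) Br (period 4, group 17) vs K (period 4, group 1): the stated order agrees with the simple trend.
The exception is (A): Si's larger, more diffuse 3p orbitals accept an added electron slightly more readily than C's compact 2p.

(A)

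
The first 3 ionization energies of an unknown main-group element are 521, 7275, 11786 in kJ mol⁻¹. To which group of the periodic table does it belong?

Group 1

Look for the largest jump between consecutive ionization energies: IE2/IE1 ≈ 14.0, far larger than any earlier ratio.
That jump marks the point where a core electron is being removed. So the atom has 1 valence electron.
A main-group element with 1 valence electron is in group 1.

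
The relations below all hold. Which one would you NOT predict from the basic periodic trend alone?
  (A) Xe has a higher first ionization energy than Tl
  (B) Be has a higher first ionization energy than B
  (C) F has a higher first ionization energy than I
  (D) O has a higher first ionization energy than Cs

(B)

The general trend: first ionization energy increases across a period and decreases down a group.
(A) Xe (period 5, group 18) vs Tl (period 6, group 13): the stated order agrees with the simple trend.
(B) Be (period 2, group 2) vs B (period 2, group 13): the stated order contradicts the simple trend.
(C) F (period 2, group 17) vs I (period 5, group 17): the stated order agrees with the simple trend.
(D) O (period 2, group 16) vs Cs (period 6, group 1): the stated order agrees with the simple trend.
The exception is (B): removing B's lone 2p electron is easier than breaking Be's filled 2s².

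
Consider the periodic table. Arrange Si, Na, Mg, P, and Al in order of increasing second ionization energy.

Mg < Si < Al < P < Na

Consider each +1 ion: Si⁺ still has 3 valence electrons; Na⁺ is the bare [Ne] core; Mg⁺ still has 1 valence electron; P⁺ still has 4 valence electrons; Al⁺ still has 2 valence electrons.
Core electrons are held far more tightly than valence electrons, so Na tops the IE_2 order.
Valence configurations: Si⁺ [Ne]3s²3p¹, Mg⁺ [Ne]3s¹, P⁺ [Ne]3s²3p², Al⁺ [Ne]3s².
Si⁺ loses a lone 3p electron whereas Al⁺ must break into a filled 3s² pair, so IE_2(Al) > IE_2(Si) even though Si has the higher nuclear charge.
Tabulated IE_2 (kJ/mol): Si 1577, Na 4562, Mg 1451, P 1907, Al 1817.
So the second ionization energies run Mg < Si < Al < P < Na.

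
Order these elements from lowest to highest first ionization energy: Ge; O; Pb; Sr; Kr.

Sr < Pb < Ge < O < Kr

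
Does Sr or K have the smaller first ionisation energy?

First ionization energy rises across a period (greater Z_eff holds electrons more tightly) and falls down a group (valence electrons are farther from the nucleus).
A diagonal step moves right (one effect) and down (the opposite effect) at once.
Sr > K: period and group pull opposite ways; the across-period shift dominates (550 vs 419 kJ/mol).
For reference (kJ/mol): K 419, Sr 550.
So K has the smaller first ionisation energy (K < Sr).

K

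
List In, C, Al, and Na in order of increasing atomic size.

C is in period 2, group 14; Na is in period 3, group 1; Al is in period 3, group 13; In is in period 5, group 13.
Across a period the added protons contract the valence shell; down a group each new principal shell makes the atom larger.
Neither a single period nor a single group — weigh both effects.
Al > C: relative to C, both the across-period and down-group shifts push Al's atomic radius up.
In > Al: In sits below Al in group 13, so the down-group effect alone puts In larger.
Na > In: period and group pull opposite ways; the across-period shift dominates (155 vs 142 pm).
Tabulated atomic radius (pm): C 75, Na 155, Al 126, In 142.
So from smallest to largest: C < Al < In < Na.

C < Al < In < Na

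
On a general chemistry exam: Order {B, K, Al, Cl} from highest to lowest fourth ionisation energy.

B, Al, K, Cl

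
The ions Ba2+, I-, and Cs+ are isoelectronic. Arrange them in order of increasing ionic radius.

All of these have 54 electrons, so size is governed by nuclear charge alone: the more protons, the stronger the pull on the same electron cloud, and the smaller the ion.
Nuclear charges: Ba2+ (Z=56), Cs+ (Z=55), I- (Z=53).
Smallest to largest: Ba2+ < Cs+ < I-.

Ba2+ < Cs+ < I-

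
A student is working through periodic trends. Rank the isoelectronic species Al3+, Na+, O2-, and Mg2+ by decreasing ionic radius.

O2- > Na+ > Mg2+ > Al3+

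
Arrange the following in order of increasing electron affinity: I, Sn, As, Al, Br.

Al, As, Sn, I, Br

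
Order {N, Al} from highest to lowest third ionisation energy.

After 2 electrons have been removed, what remains? N²⁺ still has 3 valence electrons; Al²⁺ still has 1 valence electron.
All are still removing valence electrons, so compare the +2 ions as you would atoms: IE_3 generally rises across a period (higher Z_eff) and falls down a group (larger shell), subject to the usual subshell exceptions.
Valence configurations: N²⁺ [He]2s²2p¹, Al²⁺ [Ne]3s¹.
The numbers (kJ/mol): N 4578, Al 2745.
Putting it together, IE_3: Al < N.

N > Al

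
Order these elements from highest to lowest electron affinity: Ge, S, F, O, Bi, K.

F > S > O > Ge > Bi > K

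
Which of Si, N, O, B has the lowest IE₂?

After 1 electron has been removed, what remains? Si⁺ still has 3 valence electrons; N⁺ still has 4 valence electrons; O⁺ still has 5 valence electrons; B⁺ still has 2 valence electrons.
All are still removing valence electrons, so compare the +1 ions as you would atoms: IE_2 generally rises across a period (higher Z_eff) and falls down a group (larger shell), subject to the usual subshell exceptions.
Valence configurations: Si⁺ [Ne]3s²3p¹, N⁺ [He]2s²2p², O⁺ [He]2s²2p³, B⁺ [He]2s².
Approximate IE_2 values (kJ/mol): Si 1577, N 2856, O 3388, B 2427.
Hence IE_2: Si < B < N < O.

Si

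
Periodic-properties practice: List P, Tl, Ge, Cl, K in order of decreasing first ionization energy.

P is in period 3, group 15; Cl is in period 3, group 17; K is in period 4, group 1; Ge is in period 4, group 14; Tl is in period 6, group 13.
Removing the outermost electron gets harder across a period and easier down a group.
Here both period and group differ, so the two effects have to be weighed against each other.
Tl > K: the two effects oppose for this pair; the across-period effect wins (589 vs 419 kJ/mol).
Ge > Tl: relative to Tl, both the across-period and down-group shifts push Ge's first ionization energy up.
P > Ge: both effects reinforce here, so P is clearly the higher of the two.
Cl > P: both are in period 3; the period trend gives Cl the larger value.
For reference (kJ/mol): P 1012, Cl 1251, K 419, Ge 762, Tl 589.
So from highest to lowest: Cl > P > Ge > Tl > K.

Cl > P > Ge > Tl > K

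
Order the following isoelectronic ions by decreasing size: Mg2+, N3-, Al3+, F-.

N3-, F-, Mg2+, Al3+

All of these have 10 electrons, so size is governed by nuclear charge alone: the more protons, the stronger the pull on the same electron cloud, and the smaller the ion.
Nuclear charges: Al3+ (Z=13), Mg2+ (Z=12), F- (Z=9), N3- (Z=7).
Largest to smallest: N3- > F- > Mg2+ > Al3+.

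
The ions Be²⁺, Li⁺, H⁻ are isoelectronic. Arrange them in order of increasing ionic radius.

Be²⁺ < Li⁺ < H⁻

All of these have 2 electrons, so size is governed by nuclear charge alone: the more protons, the stronger the pull on the same electron cloud, and the smaller the ion.
Nuclear charges: Be²⁺ (Z=4), Li⁺ (Z=3), H⁻ (Z=1).
Smallest to largest: Be²⁺ < Li⁺ < H⁻.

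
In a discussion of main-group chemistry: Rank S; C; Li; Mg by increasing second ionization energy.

Mg < S < C < Li

After 1 electron has been removed, what remains? S⁺ still has 5 valence electrons; C⁺ still has 3 valence electrons; Li⁺ is the bare [He] core; Mg⁺ still has 1 valence electron.
Pulling an electron out of a noble-gas core costs far more than removing a remaining valence electron, so Li sits at the high end of IE_2.
Valence configurations: S⁺ [Ne]3s²3p³, C⁺ [He]2s²2p¹, Mg⁺ [Ne]3s¹.
Approximate IE_2 values (kJ/mol): S 2252, C 2353, Li 7298, Mg 1451.
Putting it together, IE_2: Mg < S < C < Li.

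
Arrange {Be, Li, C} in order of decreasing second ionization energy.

The second ionization energy removes an electron from the +1 ion. For each element: Be⁺ still has 1 valence electron; Li⁺ is the bare [He] core; C⁺ still has 3 valence electrons.
Core electrons are held far more tightly than valence electrons, so Li tops the IE_2 order.
Valence configurations: Be⁺ [He]2s¹, C⁺ [He]2s²2p¹.
The numbers (kJ/mol): Be 1757, Li 7298, C 2353.
Putting it together, IE_2: Be < C < Li.

Li, C, Be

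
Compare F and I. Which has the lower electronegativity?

I

F is in period 2, group 17; I is in period 5, group 17.
EN rises left→right (higher Z_eff, smaller atoms) and falls top→bottom (larger, more shielded atoms).
All are in group 17, so electronegativity increases up the group.
So I has the lower electronegativity (I < F).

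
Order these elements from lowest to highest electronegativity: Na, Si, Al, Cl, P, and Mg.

Na is in period 3, group 1; Mg is in period 3, group 2; Al is in period 3, group 13; Si is in period 3, group 14; P is in period 3, group 15; Cl is in period 3, group 17.
Atoms toward the upper right of the periodic table pull bonding electrons most strongly.
All lie in period 3, so electronegativity increases left to right.
So from lowest to highest: Na < Mg < Al < Si < P < Cl.

Na < Mg < Al < Si < P < Cl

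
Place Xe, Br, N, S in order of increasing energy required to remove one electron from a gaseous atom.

S, Br, Xe, N

N is in period 2, group 15; S is in period 3, group 16; Br is in period 4, group 17; Xe is in period 5, group 18.
First ionization energy rises across a period (greater Z_eff holds electrons more tightly) and falls down a group (valence electrons are farther from the nucleus).
These sit on a diagonal, where the across-period and down-group effects partly cancel.
Br > S: the two effects oppose for this pair; the across-period effect wins (1140 vs 1000 kJ/mol).
Xe > Br: period and group pull opposite ways; the across-period shift dominates (1170 vs 1140 kJ/mol).
N > Xe: the two effects oppose for this pair; the down-group effect wins (1402 vs 1170 kJ/mol).
Tabulated first ionization energy (kJ/mol): N 1402, S 1000, Br 1140, Xe 1170.
So from lowest to highest: S < Br < Xe < N.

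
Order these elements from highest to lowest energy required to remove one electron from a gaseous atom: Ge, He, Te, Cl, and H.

He > H > Cl > Te > Ge

H is in period 1, group 1; He is in period 1, group 18; Cl is in period 3, group 17; Ge is in period 4, group 14; Te is in period 5, group 16.
First ionization energy rises across a period (greater Z_eff holds electrons more tightly) and falls down a group (valence electrons are farther from the nucleus).
Neither a single period nor a single group — weigh both effects.
Te > Ge: period and group pull opposite ways; the across-period shift dominates (869 vs 762 kJ/mol).
Cl > Te: relative to Te, both the across-period and down-group shifts push Cl's first ionization energy up.
H > Cl: the two effects oppose for this pair; the down-group effect wins (1312 vs 1251 kJ/mol).
He > H: He lies to the right of H in period 1, so the across-period effect alone puts He higher.
For reference (kJ/mol): H 1312, He 2372, Cl 1251, Ge 762, Te 869.
So from highest to lowest: He > H > Cl > Te > Ge.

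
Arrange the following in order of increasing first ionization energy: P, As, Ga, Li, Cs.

Cs < Li < Ga < As < P

Li is in period 2, group 1; P is in period 3, group 15; Ga is in period 4, group 13; As is in period 4, group 15; Cs is in period 6, group 1.
Across a period the outer electron is held more tightly (higher IE₁); down a group it sits in a higher shell, more shielded, and comes off more easily.
These span different periods and groups, so the two trends combine.
Li > Cs: Li sits above Cs in group 1, so the down-group effect alone puts Li higher.
Ga > Li: period and group pull opposite ways; the across-period shift dominates (579 vs 520 kJ/mol).
As > Ga: both are in period 4; the period trend gives As the larger value.
P > As: P sits above As in group 15, so the down-group effect alone puts P higher.
Tabulated first ionization energy (kJ/mol): Li 520, P 1012, Ga 579, As 947, Cs 376.
So from lowest to highest: Cs < Li < Ga < As < P.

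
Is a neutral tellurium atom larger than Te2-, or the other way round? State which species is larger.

Forming Te2- adds 2 electrons to Te. More electron–electron repulsion in the same shell, with unchanged nuclear charge, lets the cloud expand.
An anion is larger than its parent atom: Te2- > Te.

Te2-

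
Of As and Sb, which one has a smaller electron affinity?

As

As is in period 4, group 15; Sb is in period 5, group 15.
Atoms with high Z_eff and room in the valence shell (especially the halogens) have the most exothermic electron affinities.
All are in group 15; the group trend (electron affinity increases up the group) applies, with the exception below.
Note the exception: Sb has a higher electron affinity than As, contrary to the simple trend — both are half-filled np³, but the pairing/repulsion penalty for the added electron shrinks as the p orbitals become larger and more diffuse down the group, and for Sb that outweighs the weaker nuclear attraction.
Tabulated electron affinity (kJ/mol): As 78, Sb 103.
So As has the smaller electron affinity (As < Sb).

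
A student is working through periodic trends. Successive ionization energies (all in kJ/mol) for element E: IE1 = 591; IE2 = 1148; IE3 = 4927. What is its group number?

Look for the largest jump between consecutive ionization energies: IE3/IE2 ≈ 4.3, far larger than any earlier ratio.
That jump marks the point where a core electron is being removed. So the atom has 2 valence electrons.
A main-group element with 2 valence electrons is in group 2.

Group 2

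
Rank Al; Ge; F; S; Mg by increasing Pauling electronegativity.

F is in period 2, group 17; Mg is in period 3, group 2; Al is in period 3, group 13; S is in period 3, group 16; Ge is in period 4, group 14.
Atoms toward the upper right of the periodic table pull bonding electrons most strongly.
Here both period and group differ, so the two effects have to be weighed against each other.
Al > Mg: both are in period 3; the period trend gives Al the larger value.
Ge > Al: period and group pull opposite ways; the across-period shift dominates (2.01 vs 1.61).
S > Ge: both effects reinforce here, so S is clearly the higher of the two.
F > S: relative to S, both the across-period and down-group shifts push F's electronegativity up.
Tabulated electronegativity (Pauling): F 3.98, Mg 1.31, Al 1.61, S 2.58, Ge 2.01.
So from lowest to highest: Mg < Al < Ge < S < F.

Mg < Al < Ge < S < F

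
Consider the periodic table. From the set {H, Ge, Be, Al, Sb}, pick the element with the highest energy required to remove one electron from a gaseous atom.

IE₁ increases left→right with effective nuclear charge and decreases top→bottom as the valence shell moves farther out.
A diagonal step moves right (one effect) and down (the opposite effect) at once.
Ge > Al: period and group pull opposite ways; the across-period shift dominates (762 vs 578 kJ/mol).
Sb > Ge: period and group pull opposite ways; the across-period shift dominates (831 vs 762 kJ/mol).
Be > Sb: period and group pull opposite ways; the down-group shift dominates (900 vs 831 kJ/mol).
H > Be: the two effects oppose for this pair; the down-group effect wins (1312 vs 900 kJ/mol).
For reference (kJ/mol): H 1312, Be 900, Al 578, Ge 762, Sb 831.
The highest energy required to remove one electron from a gaseous atom among these belongs to H.

H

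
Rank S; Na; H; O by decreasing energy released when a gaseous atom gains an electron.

S > O > H > Na

H is in period 1, group 1; O is in period 2, group 16; Na is in period 3, group 1; S is in period 3, group 16.
Atoms with high Z_eff and room in the valence shell (especially the halogens) have the most exothermic electron affinities.
These span different periods and groups, so the two trends combine.
H > Na: H sits above Na in group 1, so the down-group effect alone puts H higher.
O > H: the two effects oppose for this pair; the across-period effect wins (141 vs 73 kJ/mol).
S > O: this pair runs against the simple trend — see the exception note.
Note the exception: S has a higher electron affinity than O, contrary to the simple trend — the compact 2p subshell of O repels the added electron more than S's larger 3p does.
Tabulated electron affinity (kJ/mol): H 73, O 141, Na 53, S 200.
So from highest to lowest: S > O > H > Na.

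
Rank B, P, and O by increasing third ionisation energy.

Consider each +2 ion: B²⁺ still has 1 valence electron; P²⁺ still has 3 valence electrons; O²⁺ still has 4 valence electrons.
All are still removing valence electrons, so compare the +2 ions as you would atoms: IE_3 generally rises across a period (higher Z_eff) and falls down a group (larger shell), subject to the usual subshell exceptions.
Valence configurations: B²⁺ [He]2s¹, P²⁺ [Ne]3s²3p¹, O²⁺ [He]2s²2p².
The numbers (kJ/mol): B 3660, P 2914, O 5300.
So the third ionization energies run P < B < O.

P < B < O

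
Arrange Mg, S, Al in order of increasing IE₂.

The second ionization energy removes an electron from the +1 ion. For each element: Mg⁺ still has 1 valence electron; S⁺ still has 5 valence electrons; Al⁺ still has 2 valence electrons.
All are still removing valence electrons, so compare the +1 ions as you would atoms: IE_2 generally rises across a period (higher Z_eff) and falls down a group (larger shell), subject to the usual subshell exceptions.
Valence configurations: Mg⁺ [Ne]3s¹, S⁺ [Ne]3s²3p³, Al⁺ [Ne]3s².
The numbers (kJ/mol): Mg 1451, S 2252, Al 1817.
So the second ionization energies run Mg < Al < S.

Mg < Al < S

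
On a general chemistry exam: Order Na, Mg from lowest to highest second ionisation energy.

Mg < Na

IE_2 is the cost of taking one more electron from the +1 cation: Na⁺ is the bare [Ne] core; Mg⁺ still has 1 valence electron.
Breaking into a closed-shell core is much more expensive than removing a leftover valence electron — Na has the largest IE_2 here.
Tabulated IE_2 (kJ/mol): Na 4562, Mg 1451.
Hence IE_2: Mg < Na.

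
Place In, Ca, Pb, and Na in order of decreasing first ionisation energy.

IE₁ increases left→right with effective nuclear charge and decreases top→bottom as the valence shell moves farther out.
A diagonal step moves right (one effect) and down (the opposite effect) at once.
In > Na: the two effects oppose for this pair; the across-period effect wins (558 vs 496 kJ/mol).
Ca > In: the two effects oppose for this pair; the down-group effect wins (590 vs 558 kJ/mol).
Pb > Ca: period and group pull opposite ways; the across-period shift dominates (716 vs 590 kJ/mol).
Tabulated first ionization energy (kJ/mol): Na 496, Ca 590, In 558, Pb 716.
So from highest to lowest: Pb > Ca > In > Na.

Pb, Ca, In, Na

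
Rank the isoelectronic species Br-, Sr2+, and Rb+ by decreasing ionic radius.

Br-, Rb+, Sr2+

All of these have 36 electrons, so size is governed by nuclear charge alone: the more protons, the stronger the pull on the same electron cloud, and the smaller the ion.
Nuclear charges: Sr2+ (Z=38), Rb+ (Z=37), Br- (Z=35).
Largest to smallest: Br- > Rb+ > Sr2+.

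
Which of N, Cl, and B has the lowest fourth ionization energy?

Cl

Consider each +3 ion: N³⁺ still has 2 valence electrons; Cl³⁺ still has 4 valence electrons; B³⁺ is the bare [He] core.
Breaking into a closed-shell core is much more expensive than removing a leftover valence electron — B has the largest IE_4 here.
Valence configurations: N³⁺ [He]2s², Cl³⁺ [Ne]3s²3p².
Tabulated IE_4 (kJ/mol): N 7475, Cl 5159, B 25026.
So the fourth ionization energies run Cl < N < B.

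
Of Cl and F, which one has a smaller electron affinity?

F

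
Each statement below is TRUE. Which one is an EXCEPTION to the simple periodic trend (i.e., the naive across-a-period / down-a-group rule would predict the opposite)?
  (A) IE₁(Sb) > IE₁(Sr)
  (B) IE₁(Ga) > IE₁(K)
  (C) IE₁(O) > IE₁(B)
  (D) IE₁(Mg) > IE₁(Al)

(D)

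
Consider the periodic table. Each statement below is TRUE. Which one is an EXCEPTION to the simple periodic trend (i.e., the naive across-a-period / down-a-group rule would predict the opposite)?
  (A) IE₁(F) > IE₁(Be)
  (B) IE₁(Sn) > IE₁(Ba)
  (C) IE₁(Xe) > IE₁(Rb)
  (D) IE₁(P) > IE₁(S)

The general trend: first ionisation energy increases across a period and decreases down a group.
(A) F (period 2, group 17) vs Be (period 2, group 2): the stated order agrees with the simple trend.
(B) Sn (period 5, group 14) vs Ba (period 6, group 2): the stated order agrees with the simple trend.
(C) Xe (period 5, group 18) vs Rb (period 5, group 1): the stated order agrees with the simple trend.
(D) P (period 3, group 15) vs S (period 3, group 16): the stated order contradicts the simple trend.
The exception is (D): S (3p⁴) ionizes more easily than half-filled P (3p³) because the paired 3p electron in S is pushed out by e⁻–e⁻ repulsion.

(D)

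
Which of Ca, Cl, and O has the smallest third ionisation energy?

Cl

After 2 electrons have been removed, what remains? Ca²⁺ is the bare [Ar] core; Cl²⁺ still has 5 valence electrons; O²⁺ still has 4 valence electrons.
Usually core removal costs more than valence removal, but here the competition is close: a tightly held n=2 valence electron can cost more to remove than an n=3 core electron, so the actual values have to decide it.
Valence configurations: Cl²⁺ [Ne]3s²3p³, O²⁺ [He]2s²2p².
Tabulated IE_3 (kJ/mol): Ca 4912, Cl 3822, O 5300.
So the third ionization energies run Cl < Ca < O.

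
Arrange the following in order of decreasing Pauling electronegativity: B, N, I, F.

F > N > I > B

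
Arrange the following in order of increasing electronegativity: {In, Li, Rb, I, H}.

H is in period 1, group 1; Li is in period 2, group 1; Rb is in period 5, group 1; In is in period 5, group 13; I is in period 5, group 17.
Electronegativity increases across a period and decreases down a group, tracking effective nuclear charge and atomic size.
These span different periods and groups, so the two trends combine.
Li > Rb: they share group 1; the group trend gives Li the larger value.
In > Li: period and group pull opposite ways; the across-period shift dominates (1.78 vs 0.98).
H > In: the two effects oppose for this pair; the down-group effect wins (2.20 vs 1.78).
I > H: period and group pull opposite ways; the across-period shift dominates (2.66 vs 2.20).
Approximate values (Pauling): H 2.20, Li 0.98, Rb 0.82, In 1.78, I 2.66.
So from lowest to highest: Rb < Li < In < H < I.

Rb < Li < In < H < I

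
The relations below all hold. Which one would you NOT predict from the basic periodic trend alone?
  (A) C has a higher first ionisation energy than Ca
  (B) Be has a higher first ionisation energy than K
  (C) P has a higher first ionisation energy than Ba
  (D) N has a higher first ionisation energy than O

(D)

The general trend: first ionisation energy increases across a period and decreases down a group.
(A) C (period 2, group 14) vs Ca (period 4, group 2): the stated order agrees with the simple trend.
(B) Be (period 2, group 2) vs K (period 4, group 1): the stated order agrees with the simple trend.
(C) P (period 3, group 15) vs Ba (period 6, group 2): the stated order agrees with the simple trend.
(D) N (period 2, group 15) vs O (period 2, group 16): the stated order contradicts the simple trend.
The exception is (D): pairing an electron in O's 2p⁴ costs repulsion energy, so O ionizes more easily than half-filled N (2p³).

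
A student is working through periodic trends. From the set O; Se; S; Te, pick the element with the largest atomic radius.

Te

Across a period the added protons contract the valence shell; down a group each new principal shell makes the atom larger.
All are in group 16, so atomic radius increases down the group.
The largest atomic radius among these belongs to Te.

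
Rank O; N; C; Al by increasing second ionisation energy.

Al < C < N < O

Consider each +1 ion: O⁺ still has 5 valence electrons; N⁺ still has 4 valence electrons; C⁺ still has 3 valence electrons; Al⁺ still has 2 valence electrons.
All are still removing valence electrons, so compare the +1 ions as you would atoms: IE_2 generally rises across a period (higher Z_eff) and falls down a group (larger shell), subject to the usual subshell exceptions.
Valence configurations: O⁺ [He]2s²2p³, N⁺ [He]2s²2p², C⁺ [He]2s²2p¹, Al⁺ [Ne]3s².
Tabulated IE_2 (kJ/mol): O 3388, N 2856, C 2353, Al 1817.
So the second ionization energies run Al < C < N < O.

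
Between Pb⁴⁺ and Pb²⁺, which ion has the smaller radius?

Both ions have Z = 82 protons, but Pb⁴⁺ has lost more electrons, so its remaining electrons feel a larger effective nuclear charge per electron and are pulled in more tightly.
Higher positive charge → smaller ion, so Pb²⁺ > Pb⁴⁺.

Pb⁴⁺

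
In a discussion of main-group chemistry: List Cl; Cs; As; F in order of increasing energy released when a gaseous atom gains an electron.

F is in period 2, group 17; Cl is in period 3, group 17; As is in period 4, group 15; Cs is in period 6, group 1.
EA tends to increase across a period and decrease down a group, though the pattern is less regular than for IE or radius.
These span different periods and groups, so the two trends combine.
As > Cs: both effects reinforce here, so As is clearly the higher of the two.
F > As: both effects reinforce here, so F is clearly the higher of the two.
Cl > F: this pair runs against the simple trend — see the exception note.
Note the exception: Cl has a higher electron affinity than F, contrary to the simple trend — F's small 2p subshell makes the incoming electron feel strong e⁻–e⁻ repulsion, so Cl actually releases more energy on gaining an electron.
Tabulated electron affinity (kJ/mol): F 328, Cl 349, As 78, Cs 46.
So from lowest to highest: Cs < As < F < Cl.

Cs, As, F, Cl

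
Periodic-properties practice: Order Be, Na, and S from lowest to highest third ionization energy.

IE_3 is the cost of taking one more electron from the +2 cation: Be²⁺ is the bare [He] core; Na²⁺ is already 1 electron into the core; S²⁺ still has 4 valence electrons.
Core electrons are held far more tightly than valence electrons, so Na and Be top the IE_3 order.
Tabulated IE_3 (kJ/mol): Be 14849, Na 6910, S 3357.
Hence IE_3: S < Na < Be.

S < Na < Be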